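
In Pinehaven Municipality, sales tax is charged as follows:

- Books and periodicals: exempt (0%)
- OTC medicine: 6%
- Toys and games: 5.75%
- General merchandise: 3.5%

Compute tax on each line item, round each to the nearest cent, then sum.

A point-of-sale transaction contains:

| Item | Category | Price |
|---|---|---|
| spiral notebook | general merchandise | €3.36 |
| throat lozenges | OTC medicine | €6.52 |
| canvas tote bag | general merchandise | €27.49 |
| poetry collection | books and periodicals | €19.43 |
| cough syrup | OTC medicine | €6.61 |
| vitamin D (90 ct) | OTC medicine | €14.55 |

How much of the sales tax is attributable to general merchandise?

Spiral notebook €3.36: general merchandise → 3.5% → €0.12
Canvas tote bag €27.49: general merchandise → 3.5% → €0.96
Tax on general merchandise = €0.12 + €0.96 = €1.08

€1.08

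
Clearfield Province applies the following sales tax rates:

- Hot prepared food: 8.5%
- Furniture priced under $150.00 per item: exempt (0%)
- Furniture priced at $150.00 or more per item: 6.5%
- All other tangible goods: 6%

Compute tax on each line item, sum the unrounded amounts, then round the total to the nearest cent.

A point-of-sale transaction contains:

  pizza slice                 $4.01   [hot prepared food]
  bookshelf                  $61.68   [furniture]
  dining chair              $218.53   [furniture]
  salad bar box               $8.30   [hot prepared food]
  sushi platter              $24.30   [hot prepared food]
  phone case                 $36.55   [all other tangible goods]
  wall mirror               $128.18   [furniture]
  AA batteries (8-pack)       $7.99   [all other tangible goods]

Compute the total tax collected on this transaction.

$19.99

Pizza slice $4.01: hot prepared food → 8.5% → $0.34085
Bookshelf $61.68: furniture, under $150.00 → 0% → $0.00
Dining chair $218.53: furniture, $150.00 or more → 6.5% → $14.20445
Salad bar box $8.30: hot prepared food → 8.5% → $0.7055
Sushi platter $24.30: hot prepared food → 8.5% → $2.0655
Phone case $36.55: all other tangible goods → 6% → $2.193
Wall mirror $128.18: furniture, under $150.00 → 0% → $0.00
AA batteries (8-pack) $7.99: all other tangible goods → 6% → $0.4794
Unrounded tax sum = $19.9887 → $19.99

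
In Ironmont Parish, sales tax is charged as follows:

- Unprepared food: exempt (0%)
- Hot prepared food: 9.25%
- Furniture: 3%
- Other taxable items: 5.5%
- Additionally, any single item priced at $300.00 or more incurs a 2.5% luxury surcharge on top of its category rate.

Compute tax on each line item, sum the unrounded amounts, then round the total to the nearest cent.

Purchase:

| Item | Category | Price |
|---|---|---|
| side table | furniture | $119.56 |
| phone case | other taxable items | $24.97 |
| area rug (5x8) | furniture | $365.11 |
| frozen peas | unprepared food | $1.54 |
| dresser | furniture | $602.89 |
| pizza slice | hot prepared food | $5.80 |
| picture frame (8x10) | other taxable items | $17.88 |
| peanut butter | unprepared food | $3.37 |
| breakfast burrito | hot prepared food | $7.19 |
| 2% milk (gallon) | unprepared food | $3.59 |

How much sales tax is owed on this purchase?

Side table $119.56: furniture → 3% → $3.5868
Phone case $24.97: other taxable items → 5.5% → $1.37335
Area rug (5x8) $365.11: furniture → 3% + 2.5% surcharge = 5.5% → $20.08105
Frozen peas $1.54: unprepared food → 0% → $0.00
Dresser $602.89: furniture → 3% + 2.5% surcharge = 5.5% → $33.15895
Pizza slice $5.80: hot prepared food → 9.25% → $0.5365
Picture frame (8x10) $17.88: other taxable items → 5.5% → $0.9834
Peanut butter $3.37: unprepared food → 0% → $0.00
Breakfast burrito $7.19: hot prepared food → 9.25% → $0.665075
2% milk (gallon) $3.59: unprepared food → 0% → $0.00
Unrounded tax sum = $60.385125 → $60.39

$60.39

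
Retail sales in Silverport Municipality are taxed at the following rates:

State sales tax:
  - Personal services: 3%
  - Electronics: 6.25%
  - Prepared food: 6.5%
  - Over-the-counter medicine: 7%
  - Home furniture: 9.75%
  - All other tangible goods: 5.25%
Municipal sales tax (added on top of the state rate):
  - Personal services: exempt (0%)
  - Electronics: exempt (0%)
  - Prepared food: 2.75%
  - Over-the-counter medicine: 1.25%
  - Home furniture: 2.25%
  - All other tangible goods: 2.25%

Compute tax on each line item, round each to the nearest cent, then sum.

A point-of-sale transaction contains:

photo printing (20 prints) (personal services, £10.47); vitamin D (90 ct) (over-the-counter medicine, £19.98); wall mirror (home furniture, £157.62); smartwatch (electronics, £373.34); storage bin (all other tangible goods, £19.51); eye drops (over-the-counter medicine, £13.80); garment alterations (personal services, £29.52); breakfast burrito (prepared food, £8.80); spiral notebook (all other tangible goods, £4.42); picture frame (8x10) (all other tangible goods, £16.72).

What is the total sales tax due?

£50.08

Photo printing (20 prints) £10.47: personal services → 3% + 0% municipal = 3% → £0.31
Vitamin D (90 ct) £19.98: over-the-counter medicine → 7% + 1.25% municipal = 8.25% → £1.65
Wall mirror £157.62: home furniture → 9.75% + 2.25% municipal = 12% → £18.91
Smartwatch £373.34: electronics → 6.25% + 0% municipal = 6.25% → £23.33
Storage bin £19.51: all other tangible goods → 5.25% + 2.25% municipal = 7.5% → £1.46
Eye drops £13.80: over-the-counter medicine → 7% + 1.25% municipal = 8.25% → £1.14
Garment alterations £29.52: personal services → 3% + 0% municipal = 3% → £0.89
Breakfast burrito £8.80: prepared food → 6.5% + 2.75% municipal = 9.25% → £0.81
Spiral notebook £4.42: all other tangible goods → 5.25% + 2.25% municipal = 7.5% → £0.33
Picture frame (8x10) £16.72: all other tangible goods → 5.25% + 2.25% municipal = 7.5% → £1.25
Total tax = £0.31 + £1.65 + £18.91 + £23.33 + £1.46 + £1.14 + £0.89 + £0.81 + £0.33 + £1.25 = £50.08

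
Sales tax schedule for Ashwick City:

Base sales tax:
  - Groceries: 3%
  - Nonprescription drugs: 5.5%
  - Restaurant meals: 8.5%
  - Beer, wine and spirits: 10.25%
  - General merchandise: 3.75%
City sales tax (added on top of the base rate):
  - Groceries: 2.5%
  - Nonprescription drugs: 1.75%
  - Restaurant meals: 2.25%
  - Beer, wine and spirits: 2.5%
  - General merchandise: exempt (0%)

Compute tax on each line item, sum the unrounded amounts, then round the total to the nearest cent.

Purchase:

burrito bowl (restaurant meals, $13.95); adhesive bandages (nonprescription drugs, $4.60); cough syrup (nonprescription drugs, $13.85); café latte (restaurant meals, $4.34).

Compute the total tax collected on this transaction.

Burrito bowl $13.95: restaurant meals → 8.5% + 2.25% city = 10.75% → $1.499625
Adhesive bandages $4.60: nonprescription drugs → 5.5% + 1.75% city = 7.25% → $0.3335
Cough syrup $13.85: nonprescription drugs → 5.5% + 1.75% city = 7.25% → $1.004125
Café latte $4.34: restaurant meals → 8.5% + 2.25% city = 10.75% → $0.46655
Unrounded tax sum = $3.3038 → $3.30

$3.30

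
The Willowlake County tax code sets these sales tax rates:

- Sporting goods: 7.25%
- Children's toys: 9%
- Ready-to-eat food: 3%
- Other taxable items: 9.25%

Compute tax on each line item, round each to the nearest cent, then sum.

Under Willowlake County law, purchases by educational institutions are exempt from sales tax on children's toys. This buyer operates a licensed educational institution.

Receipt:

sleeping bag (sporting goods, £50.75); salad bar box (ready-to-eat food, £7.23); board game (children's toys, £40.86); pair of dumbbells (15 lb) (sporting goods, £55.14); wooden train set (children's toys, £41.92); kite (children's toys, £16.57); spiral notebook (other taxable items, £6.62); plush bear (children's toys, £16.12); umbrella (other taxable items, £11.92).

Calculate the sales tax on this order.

Sleeping bag £50.75: sporting goods → 7.25% → £3.68
Salad bar box £7.23: ready-to-eat food → 3% → £0.22
Board game £40.86: children's toys, buyer-exempt → 0% → £0.00
Pair of dumbbells (15 lb) £55.14: sporting goods → 7.25% → £4.00
Wooden train set £41.92: children's toys, buyer-exempt → 0% → £0.00
Kite £16.57: children's toys, buyer-exempt → 0% → £0.00
Spiral notebook £6.62: other taxable items → 9.25% → £0.61
Plush bear £16.12: children's toys, buyer-exempt → 0% → £0.00
Umbrella £11.92: other taxable items → 9.25% → £1.10
Total tax = £3.68 + £0.22 + £4.00 + £0.61 + £1.10 = £9.61

£9.61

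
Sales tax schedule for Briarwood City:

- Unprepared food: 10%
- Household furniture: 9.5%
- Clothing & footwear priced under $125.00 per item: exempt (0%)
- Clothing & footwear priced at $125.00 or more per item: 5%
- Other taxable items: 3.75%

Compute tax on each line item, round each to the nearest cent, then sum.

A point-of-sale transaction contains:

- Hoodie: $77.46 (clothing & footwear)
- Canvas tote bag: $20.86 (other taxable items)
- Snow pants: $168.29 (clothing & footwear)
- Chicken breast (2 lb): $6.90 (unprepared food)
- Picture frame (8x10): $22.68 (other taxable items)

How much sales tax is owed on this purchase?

$10.73

Hoodie $77.46: clothing & footwear, under $125.00 → 0% → $0.00
Canvas tote bag $20.86: other taxable items → 3.75% → $0.78
Snow pants $168.29: clothing & footwear, $125.00 or more → 5% → $8.41
Chicken breast (2 lb) $6.90: unprepared food → 10% → $0.69
Picture frame (8x10) $22.68: other taxable items → 3.75% → $0.85
Total tax = $0.78 + $8.41 + $0.69 + $0.85 = $10.73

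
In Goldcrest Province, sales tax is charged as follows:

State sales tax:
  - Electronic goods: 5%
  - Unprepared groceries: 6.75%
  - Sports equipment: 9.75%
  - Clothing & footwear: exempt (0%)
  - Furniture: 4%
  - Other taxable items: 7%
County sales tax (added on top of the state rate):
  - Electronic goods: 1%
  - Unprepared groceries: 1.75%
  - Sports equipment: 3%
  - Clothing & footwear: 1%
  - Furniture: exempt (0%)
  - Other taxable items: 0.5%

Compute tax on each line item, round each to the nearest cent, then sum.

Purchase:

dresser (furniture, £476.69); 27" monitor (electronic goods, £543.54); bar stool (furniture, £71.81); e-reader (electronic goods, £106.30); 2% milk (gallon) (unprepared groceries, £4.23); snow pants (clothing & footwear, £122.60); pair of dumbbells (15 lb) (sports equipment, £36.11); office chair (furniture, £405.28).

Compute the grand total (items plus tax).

Dresser £476.69: furniture → 4% + 0% county = 4% → £19.07
27" monitor £543.54: electronic goods → 5% + 1% county = 6% → £32.61
Bar stool £71.81: furniture → 4% + 0% county = 4% → £2.87
E-reader £106.30: electronic goods → 5% + 1% county = 6% → £6.38
2% milk (gallon) £4.23: unprepared groceries → 6.75% + 1.75% county = 8.5% → £0.36
Snow pants £122.60: clothing & footwear → 0% + 1% county = 1% → £1.23
Pair of dumbbells (15 lb) £36.11: sports equipment → 9.75% + 3% county = 12.75% → £4.60
Office chair £405.28: furniture → 4% + 0% county = 4% → £16.21
Subtotal = £1766.56; tax = £83.33; total due = £1849.89

£1849.89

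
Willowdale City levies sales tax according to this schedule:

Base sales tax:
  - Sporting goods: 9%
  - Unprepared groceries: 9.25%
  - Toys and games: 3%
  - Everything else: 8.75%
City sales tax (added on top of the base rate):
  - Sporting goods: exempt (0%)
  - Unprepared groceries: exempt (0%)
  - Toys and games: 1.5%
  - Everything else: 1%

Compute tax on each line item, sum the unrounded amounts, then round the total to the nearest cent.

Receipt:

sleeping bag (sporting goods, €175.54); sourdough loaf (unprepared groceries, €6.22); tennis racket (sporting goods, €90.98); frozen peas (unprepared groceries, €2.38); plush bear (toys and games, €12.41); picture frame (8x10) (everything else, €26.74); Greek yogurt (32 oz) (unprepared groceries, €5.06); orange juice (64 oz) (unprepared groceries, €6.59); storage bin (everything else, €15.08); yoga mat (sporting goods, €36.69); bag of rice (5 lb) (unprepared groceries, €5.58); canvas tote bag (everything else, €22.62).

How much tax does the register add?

€36.52

Sleeping bag €175.54: sporting goods → 9% + 0% city = 9% → €15.7986
Sourdough loaf €6.22: unprepared groceries → 9.25% + 0% city = 9.25% → €0.57535
Tennis racket €90.98: sporting goods → 9% + 0% city = 9% → €8.1882
Frozen peas €2.38: unprepared groceries → 9.25% + 0% city = 9.25% → €0.22015
Plush bear €12.41: toys and games → 3% + 1.5% city = 4.5% → €0.55845
Picture frame (8x10) €26.74: everything else → 8.75% + 1% city = 9.75% → €2.60715
Greek yogurt (32 oz) €5.06: unprepared groceries → 9.25% + 0% city = 9.25% → €0.46805
Orange juice (64 oz) €6.59: unprepared groceries → 9.25% + 0% city = 9.25% → €0.609575
Storage bin €15.08: everything else → 8.75% + 1% city = 9.75% → €1.4703
Yoga mat €36.69: sporting goods → 9% + 0% city = 9% → €3.3021
Bag of rice (5 lb) €5.58: unprepared groceries → 9.25% + 0% city = 9.25% → €0.51615
Canvas tote bag €22.62: everything else → 8.75% + 1% city = 9.75% → €2.20545
Unrounded tax sum = €36.519525 → €36.52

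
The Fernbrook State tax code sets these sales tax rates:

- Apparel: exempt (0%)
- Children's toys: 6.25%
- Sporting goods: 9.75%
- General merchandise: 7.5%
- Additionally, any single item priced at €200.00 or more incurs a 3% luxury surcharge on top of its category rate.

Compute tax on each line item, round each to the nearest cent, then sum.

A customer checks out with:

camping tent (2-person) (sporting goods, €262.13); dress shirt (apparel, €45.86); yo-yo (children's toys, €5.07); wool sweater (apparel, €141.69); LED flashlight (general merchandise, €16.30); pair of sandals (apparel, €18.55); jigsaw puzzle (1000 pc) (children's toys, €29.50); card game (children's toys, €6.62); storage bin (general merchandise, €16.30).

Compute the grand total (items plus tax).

€580.45

Camping tent (2-person) €262.13: sporting goods → 9.75% + 3% surcharge = 12.75% → €33.42
Dress shirt €45.86: apparel → 0% → €0.00
Yo-yo €5.07: children's toys → 6.25% → €0.32
Wool sweater €141.69: apparel → 0% → €0.00
LED flashlight €16.30: general merchandise → 7.5% → €1.22
Pair of sandals €18.55: apparel → 0% → €0.00
Jigsaw puzzle (1000 pc) €29.50: children's toys → 6.25% → €1.84
Card game €6.62: children's toys → 6.25% → €0.41
Storage bin €16.30: general merchandise → 7.5% → €1.22
Subtotal = €542.02; tax = €38.43; total due = €580.45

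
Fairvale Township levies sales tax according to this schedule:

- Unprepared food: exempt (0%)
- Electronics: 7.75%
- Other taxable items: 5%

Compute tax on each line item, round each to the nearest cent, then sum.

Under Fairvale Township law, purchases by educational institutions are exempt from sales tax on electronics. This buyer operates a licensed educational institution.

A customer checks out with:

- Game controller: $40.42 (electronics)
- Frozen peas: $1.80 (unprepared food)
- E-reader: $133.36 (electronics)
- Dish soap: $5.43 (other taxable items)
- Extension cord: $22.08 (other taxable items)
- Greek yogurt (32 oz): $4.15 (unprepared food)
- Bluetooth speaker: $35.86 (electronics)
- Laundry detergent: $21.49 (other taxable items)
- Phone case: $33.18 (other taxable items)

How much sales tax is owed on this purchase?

Game controller $40.42: electronics, buyer-exempt → 0% → $0.00
Frozen peas $1.80: unprepared food → 0% → $0.00
E-reader $133.36: electronics, buyer-exempt → 0% → $0.00
Dish soap $5.43: other taxable items → 5% → $0.27
Extension cord $22.08: other taxable items → 5% → $1.10
Greek yogurt (32 oz) $4.15: unprepared food → 0% → $0.00
Bluetooth speaker $35.86: electronics, buyer-exempt → 0% → $0.00
Laundry detergent $21.49: other taxable items → 5% → $1.07
Phone case $33.18: other taxable items → 5% → $1.66
Total tax = $0.27 + $1.10 + $1.07 + $1.66 = $4.10

$4.10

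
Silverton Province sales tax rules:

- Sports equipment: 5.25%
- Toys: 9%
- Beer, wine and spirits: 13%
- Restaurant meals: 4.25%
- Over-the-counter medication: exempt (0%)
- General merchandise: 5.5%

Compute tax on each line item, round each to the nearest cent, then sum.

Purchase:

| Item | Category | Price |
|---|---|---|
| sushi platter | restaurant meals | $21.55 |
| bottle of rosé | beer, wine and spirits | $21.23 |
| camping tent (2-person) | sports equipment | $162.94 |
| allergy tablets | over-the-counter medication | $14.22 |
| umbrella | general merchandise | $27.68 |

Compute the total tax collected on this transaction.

$13.75

Sushi platter $21.55: restaurant meals → 4.25% → $0.92
Bottle of rosé $21.23: beer, wine and spirits → 13% → $2.76
Camping tent (2-person) $162.94: sports equipment → 5.25% → $8.55
Allergy tablets $14.22: over-the-counter medication → 0% → $0.00
Umbrella $27.68: general merchandise → 5.5% → $1.52
Total tax = $0.92 + $2.76 + $8.55 + $1.52 = $13.75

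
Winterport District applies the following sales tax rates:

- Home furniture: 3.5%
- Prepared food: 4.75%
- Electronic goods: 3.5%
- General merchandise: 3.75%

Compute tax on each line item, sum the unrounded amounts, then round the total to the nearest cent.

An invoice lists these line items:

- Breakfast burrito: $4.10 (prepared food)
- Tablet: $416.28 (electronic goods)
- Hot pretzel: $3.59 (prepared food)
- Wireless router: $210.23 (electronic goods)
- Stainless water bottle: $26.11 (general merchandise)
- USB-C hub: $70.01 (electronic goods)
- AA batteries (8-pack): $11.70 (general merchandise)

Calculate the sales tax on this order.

Breakfast burrito $4.10: prepared food → 4.75% → $0.19475
Tablet $416.28: electronic goods → 3.5% → $14.5698
Hot pretzel $3.59: prepared food → 4.75% → $0.170525
Wireless router $210.23: electronic goods → 3.5% → $7.35805
Stainless water bottle $26.11: general merchandise → 3.75% → $0.979125
USB-C hub $70.01: electronic goods → 3.5% → $2.45035
AA batteries (8-pack) $11.70: general merchandise → 3.75% → $0.43875
Unrounded tax sum = $26.16135 → $26.16

$26.16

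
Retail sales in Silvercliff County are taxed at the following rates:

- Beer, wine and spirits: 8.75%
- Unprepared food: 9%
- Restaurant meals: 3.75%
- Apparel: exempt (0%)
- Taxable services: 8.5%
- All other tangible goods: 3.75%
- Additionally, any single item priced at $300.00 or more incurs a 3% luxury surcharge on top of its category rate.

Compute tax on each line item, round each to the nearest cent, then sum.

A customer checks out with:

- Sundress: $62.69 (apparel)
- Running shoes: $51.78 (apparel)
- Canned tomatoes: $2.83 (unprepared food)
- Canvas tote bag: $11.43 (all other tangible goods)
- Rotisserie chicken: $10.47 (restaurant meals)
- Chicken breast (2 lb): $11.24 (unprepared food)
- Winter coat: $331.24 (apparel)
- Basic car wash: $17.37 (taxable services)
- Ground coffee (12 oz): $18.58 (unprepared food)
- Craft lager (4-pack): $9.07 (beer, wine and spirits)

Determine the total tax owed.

Sundress $62.69: apparel → 0% → $0.00
Running shoes $51.78: apparel → 0% → $0.00
Canned tomatoes $2.83: unprepared food → 9% → $0.25
Canvas tote bag $11.43: all other tangible goods → 3.75% → $0.43
Rotisserie chicken $10.47: restaurant meals → 3.75% → $0.39
Chicken breast (2 lb) $11.24: unprepared food → 9% → $1.01
Winter coat $331.24: apparel → 0% + 3% surcharge = 3% → $9.94
Basic car wash $17.37: taxable services → 8.5% → $1.48
Ground coffee (12 oz) $18.58: unprepared food → 9% → $1.67
Craft lager (4-pack) $9.07: beer, wine and spirits → 8.75% → $0.79
Total tax = $0.25 + $0.43 + $0.39 + $1.01 + $9.94 + $1.48 + $1.67 + $0.79 = $15.96

$15.96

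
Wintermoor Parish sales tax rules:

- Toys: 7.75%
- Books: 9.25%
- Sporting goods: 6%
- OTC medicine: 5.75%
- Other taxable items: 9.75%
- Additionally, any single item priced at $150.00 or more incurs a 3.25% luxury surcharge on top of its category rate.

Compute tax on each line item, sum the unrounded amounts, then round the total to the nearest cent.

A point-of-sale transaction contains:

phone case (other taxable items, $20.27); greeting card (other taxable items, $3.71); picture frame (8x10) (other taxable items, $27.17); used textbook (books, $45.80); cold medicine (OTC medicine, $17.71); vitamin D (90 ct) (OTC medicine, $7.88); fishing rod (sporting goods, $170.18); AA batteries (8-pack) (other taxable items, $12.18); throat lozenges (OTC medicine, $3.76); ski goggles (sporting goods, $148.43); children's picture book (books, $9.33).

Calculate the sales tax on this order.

$37.61

Phone case $20.27: other taxable items → 9.75% → $1.976325
Greeting card $3.71: other taxable items → 9.75% → $0.361725
Picture frame (8x10) $27.17: other taxable items → 9.75% → $2.649075
Used textbook $45.80: books → 9.25% → $4.2365
Cold medicine $17.71: OTC medicine → 5.75% → $1.018325
Vitamin D (90 ct) $7.88: OTC medicine → 5.75% → $0.4531
Fishing rod $170.18: sporting goods → 6% + 3.25% surcharge = 9.25% → $15.74165
AA batteries (8-pack) $12.18: other taxable items → 9.75% → $1.18755
Throat lozenges $3.76: OTC medicine → 5.75% → $0.2162
Ski goggles $148.43: sporting goods → 6% → $8.9058
Children's picture book $9.33: books → 9.25% → $0.863025
Unrounded tax sum = $37.609275 → $37.61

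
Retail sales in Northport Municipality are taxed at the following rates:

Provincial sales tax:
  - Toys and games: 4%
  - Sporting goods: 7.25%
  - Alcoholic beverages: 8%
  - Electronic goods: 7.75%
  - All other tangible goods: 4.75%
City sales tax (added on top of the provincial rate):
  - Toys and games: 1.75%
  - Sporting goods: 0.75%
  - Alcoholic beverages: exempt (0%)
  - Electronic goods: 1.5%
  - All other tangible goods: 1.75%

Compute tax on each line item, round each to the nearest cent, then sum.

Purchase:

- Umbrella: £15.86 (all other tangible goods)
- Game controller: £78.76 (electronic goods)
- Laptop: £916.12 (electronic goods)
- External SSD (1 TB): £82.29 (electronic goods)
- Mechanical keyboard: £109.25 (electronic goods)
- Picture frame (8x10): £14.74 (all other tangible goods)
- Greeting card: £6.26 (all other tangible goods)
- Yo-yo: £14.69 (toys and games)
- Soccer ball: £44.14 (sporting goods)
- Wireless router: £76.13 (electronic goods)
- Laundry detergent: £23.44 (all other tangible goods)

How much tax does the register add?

Umbrella £15.86: all other tangible goods → 4.75% + 1.75% city = 6.5% → £1.03
Game controller £78.76: electronic goods → 7.75% + 1.5% city = 9.25% → £7.29
Laptop £916.12: electronic goods → 7.75% + 1.5% city = 9.25% → £84.74
External SSD (1 TB) £82.29: electronic goods → 7.75% + 1.5% city = 9.25% → £7.61
Mechanical keyboard £109.25: electronic goods → 7.75% + 1.5% city = 9.25% → £10.11
Picture frame (8x10) £14.74: all other tangible goods → 4.75% + 1.75% city = 6.5% → £0.96
Greeting card £6.26: all other tangible goods → 4.75% + 1.75% city = 6.5% → £0.41
Yo-yo £14.69: toys and games → 4% + 1.75% city = 5.75% → £0.84
Soccer ball £44.14: sporting goods → 7.25% + 0.75% city = 8% → £3.53
Wireless router £76.13: electronic goods → 7.75% + 1.5% city = 9.25% → £7.04
Laundry detergent £23.44: all other tangible goods → 4.75% + 1.75% city = 6.5% → £1.52
Total tax = £1.03 + £7.29 + £84.74 + £7.61 + £10.11 + £0.96 + £0.41 + £0.84 + £3.53 + £7.04 + £1.52 = £125.08

£125.08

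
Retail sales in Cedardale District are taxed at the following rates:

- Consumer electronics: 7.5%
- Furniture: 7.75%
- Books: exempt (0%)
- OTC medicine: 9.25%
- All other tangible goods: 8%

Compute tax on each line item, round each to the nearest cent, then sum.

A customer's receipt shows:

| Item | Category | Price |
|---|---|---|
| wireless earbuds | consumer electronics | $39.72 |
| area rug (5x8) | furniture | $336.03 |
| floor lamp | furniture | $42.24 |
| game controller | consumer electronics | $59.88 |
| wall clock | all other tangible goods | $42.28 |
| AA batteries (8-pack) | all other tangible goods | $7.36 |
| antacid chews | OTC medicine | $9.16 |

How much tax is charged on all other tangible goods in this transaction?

Wall clock $42.28: all other tangible goods → 8% → $3.38
AA batteries (8-pack) $7.36: all other tangible goods → 8% → $0.59
Tax on all other tangible goods = $3.38 + $0.59 = $3.97

$3.97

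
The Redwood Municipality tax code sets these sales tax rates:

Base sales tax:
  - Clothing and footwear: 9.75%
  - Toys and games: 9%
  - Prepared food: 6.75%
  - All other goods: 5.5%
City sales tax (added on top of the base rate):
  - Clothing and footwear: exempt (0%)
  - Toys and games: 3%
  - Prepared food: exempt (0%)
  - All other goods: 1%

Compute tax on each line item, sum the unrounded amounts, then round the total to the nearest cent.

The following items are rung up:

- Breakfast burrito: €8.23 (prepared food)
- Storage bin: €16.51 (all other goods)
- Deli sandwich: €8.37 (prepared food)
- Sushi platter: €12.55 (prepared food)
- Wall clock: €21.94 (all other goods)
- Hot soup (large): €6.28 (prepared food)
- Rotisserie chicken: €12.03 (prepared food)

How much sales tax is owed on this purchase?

Breakfast burrito €8.23: prepared food → 6.75% + 0% city = 6.75% → €0.555525
Storage bin €16.51: all other goods → 5.5% + 1% city = 6.5% → €1.07315
Deli sandwich €8.37: prepared food → 6.75% + 0% city = 6.75% → €0.564975
Sushi platter €12.55: prepared food → 6.75% + 0% city = 6.75% → €0.847125
Wall clock €21.94: all other goods → 5.5% + 1% city = 6.5% → €1.4261
Hot soup (large) €6.28: prepared food → 6.75% + 0% city = 6.75% → €0.4239
Rotisserie chicken €12.03: prepared food → 6.75% + 0% city = 6.75% → €0.812025
Unrounded tax sum = €5.7028 → €5.70

€5.70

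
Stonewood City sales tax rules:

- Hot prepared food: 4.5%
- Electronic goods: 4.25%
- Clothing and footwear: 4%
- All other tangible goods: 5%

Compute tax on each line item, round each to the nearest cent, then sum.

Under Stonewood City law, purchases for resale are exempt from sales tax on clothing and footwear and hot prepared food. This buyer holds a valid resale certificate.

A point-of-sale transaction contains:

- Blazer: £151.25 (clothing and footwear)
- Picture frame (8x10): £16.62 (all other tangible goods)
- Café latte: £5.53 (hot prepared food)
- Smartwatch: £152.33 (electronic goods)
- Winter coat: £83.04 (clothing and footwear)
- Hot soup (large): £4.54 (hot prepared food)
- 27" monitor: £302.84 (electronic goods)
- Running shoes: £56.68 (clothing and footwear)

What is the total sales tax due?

£20.17

Blazer £151.25: clothing and footwear, buyer-exempt → 0% → £0.00
Picture frame (8x10) £16.62: all other tangible goods → 5% → £0.83
Café latte £5.53: hot prepared food, buyer-exempt → 0% → £0.00
Smartwatch £152.33: electronic goods → 4.25% → £6.47
Winter coat £83.04: clothing and footwear, buyer-exempt → 0% → £0.00
Hot soup (large) £4.54: hot prepared food, buyer-exempt → 0% → £0.00
27" monitor £302.84: electronic goods → 4.25% → £12.87
Running shoes £56.68: clothing and footwear, buyer-exempt → 0% → £0.00
Total tax = £0.83 + £6.47 + £12.87 = £20.17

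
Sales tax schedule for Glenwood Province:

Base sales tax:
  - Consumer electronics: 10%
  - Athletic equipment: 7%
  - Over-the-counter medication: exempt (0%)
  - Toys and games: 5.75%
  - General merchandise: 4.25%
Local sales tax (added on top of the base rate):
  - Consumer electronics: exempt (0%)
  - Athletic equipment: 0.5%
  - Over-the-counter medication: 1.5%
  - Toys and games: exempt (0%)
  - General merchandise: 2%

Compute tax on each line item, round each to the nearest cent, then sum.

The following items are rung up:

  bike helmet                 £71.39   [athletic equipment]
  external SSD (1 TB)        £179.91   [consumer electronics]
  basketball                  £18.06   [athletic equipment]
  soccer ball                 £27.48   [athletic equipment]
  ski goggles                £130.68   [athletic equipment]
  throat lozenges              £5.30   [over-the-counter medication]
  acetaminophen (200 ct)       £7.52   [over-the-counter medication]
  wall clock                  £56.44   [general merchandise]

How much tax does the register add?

Bike helmet £71.39: athletic equipment → 7% + 0.5% local = 7.5% → £5.35
External SSD (1 TB) £179.91: consumer electronics → 10% + 0% local = 10% → £17.99
Basketball £18.06: athletic equipment → 7% + 0.5% local = 7.5% → £1.35
Soccer ball £27.48: athletic equipment → 7% + 0.5% local = 7.5% → £2.06
Ski goggles £130.68: athletic equipment → 7% + 0.5% local = 7.5% → £9.80
Throat lozenges £5.30: over-the-counter medication → 0% + 1.5% local = 1.5% → £0.08
Acetaminophen (200 ct) £7.52: over-the-counter medication → 0% + 1.5% local = 1.5% → £0.11
Wall clock £56.44: general merchandise → 4.25% + 2% local = 6.25% → £3.53
Total tax = £5.35 + £17.99 + £1.35 + £2.06 + £9.80 + £0.08 + £0.11 + £3.53 = £40.27

£40.27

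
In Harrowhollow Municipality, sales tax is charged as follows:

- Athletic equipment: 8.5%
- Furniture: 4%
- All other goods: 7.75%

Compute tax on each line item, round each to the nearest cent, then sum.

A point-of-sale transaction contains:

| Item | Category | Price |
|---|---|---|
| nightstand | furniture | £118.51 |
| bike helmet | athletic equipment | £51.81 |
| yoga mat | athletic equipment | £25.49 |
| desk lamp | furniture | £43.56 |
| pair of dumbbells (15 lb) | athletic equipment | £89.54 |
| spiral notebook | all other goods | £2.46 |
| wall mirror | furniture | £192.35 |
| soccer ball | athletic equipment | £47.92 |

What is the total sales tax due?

£32.61

Nightstand £118.51: furniture → 4% → £4.74
Bike helmet £51.81: athletic equipment → 8.5% → £4.40
Yoga mat £25.49: athletic equipment → 8.5% → £2.17
Desk lamp £43.56: furniture → 4% → £1.74
Pair of dumbbells (15 lb) £89.54: athletic equipment → 8.5% → £7.61
Spiral notebook £2.46: all other goods → 7.75% → £0.19
Wall mirror £192.35: furniture → 4% → £7.69
Soccer ball £47.92: athletic equipment → 8.5% → £4.07
Total tax = £4.74 + £4.40 + £2.17 + £1.74 + £7.61 + £0.19 + £7.69 + £4.07 = £32.61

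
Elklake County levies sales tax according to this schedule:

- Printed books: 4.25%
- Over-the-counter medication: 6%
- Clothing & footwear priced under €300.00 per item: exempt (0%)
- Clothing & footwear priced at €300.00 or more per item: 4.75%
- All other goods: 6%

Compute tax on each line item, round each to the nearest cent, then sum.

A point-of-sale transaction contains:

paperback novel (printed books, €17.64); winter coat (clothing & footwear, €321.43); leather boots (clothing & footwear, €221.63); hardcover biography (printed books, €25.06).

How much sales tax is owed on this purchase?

€17.09

Paperback novel €17.64: printed books → 4.25% → €0.75
Winter coat €321.43: clothing & footwear, €300.00 or more → 4.75% → €15.27
Leather boots €221.63: clothing & footwear, under €300.00 → 0% → €0.00
Hardcover biography €25.06: printed books → 4.25% → €1.07
Total tax = €0.75 + €15.27 + €1.07 = €17.09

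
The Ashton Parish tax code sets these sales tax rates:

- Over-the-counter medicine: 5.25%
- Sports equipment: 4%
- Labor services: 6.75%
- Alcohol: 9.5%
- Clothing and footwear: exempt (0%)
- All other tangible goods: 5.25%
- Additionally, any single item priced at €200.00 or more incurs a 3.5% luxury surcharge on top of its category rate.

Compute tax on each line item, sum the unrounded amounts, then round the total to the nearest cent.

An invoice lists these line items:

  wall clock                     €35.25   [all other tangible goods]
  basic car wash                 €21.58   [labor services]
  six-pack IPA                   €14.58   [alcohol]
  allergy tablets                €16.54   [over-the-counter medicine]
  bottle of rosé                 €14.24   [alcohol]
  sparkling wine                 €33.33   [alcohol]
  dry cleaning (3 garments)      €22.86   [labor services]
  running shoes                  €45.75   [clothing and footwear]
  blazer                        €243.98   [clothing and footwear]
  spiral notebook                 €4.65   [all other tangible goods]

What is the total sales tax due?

€20.41

Wall clock €35.25: all other tangible goods → 5.25% → €1.850625
Basic car wash €21.58: labor services → 6.75% → €1.45665
Six-pack IPA €14.58: alcohol → 9.5% → €1.3851
Allergy tablets €16.54: over-the-counter medicine → 5.25% → €0.86835
Bottle of rosé €14.24: alcohol → 9.5% → €1.3528
Sparkling wine €33.33: alcohol → 9.5% → €3.16635
Dry cleaning (3 garments) €22.86: labor services → 6.75% → €1.54305
Running shoes €45.75: clothing and footwear → 0% → €0.00
Blazer €243.98: clothing and footwear → 0% + 3.5% surcharge = 3.5% → €8.5393
Spiral notebook €4.65: all other tangible goods → 5.25% → €0.244125
Unrounded tax sum = €20.40635 → €20.41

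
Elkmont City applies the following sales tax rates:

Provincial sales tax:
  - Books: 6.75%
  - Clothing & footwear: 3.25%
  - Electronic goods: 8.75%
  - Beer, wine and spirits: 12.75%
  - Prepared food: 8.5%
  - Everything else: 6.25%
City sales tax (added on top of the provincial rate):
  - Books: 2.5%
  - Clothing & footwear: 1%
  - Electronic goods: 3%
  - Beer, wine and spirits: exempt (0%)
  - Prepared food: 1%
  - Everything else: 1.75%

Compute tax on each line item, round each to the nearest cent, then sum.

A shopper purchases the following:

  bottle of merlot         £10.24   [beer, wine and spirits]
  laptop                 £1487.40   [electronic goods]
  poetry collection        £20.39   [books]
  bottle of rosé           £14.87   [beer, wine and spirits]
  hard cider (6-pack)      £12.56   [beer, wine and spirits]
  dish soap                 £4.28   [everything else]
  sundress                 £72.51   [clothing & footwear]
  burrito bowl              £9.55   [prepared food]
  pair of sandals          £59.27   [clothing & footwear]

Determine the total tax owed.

Bottle of merlot £10.24: beer, wine and spirits → 12.75% + 0% city = 12.75% → £1.31
Laptop £1487.40: electronic goods → 8.75% + 3% city = 11.75% → £174.77
Poetry collection £20.39: books → 6.75% + 2.5% city = 9.25% → £1.89
Bottle of rosé £14.87: beer, wine and spirits → 12.75% + 0% city = 12.75% → £1.90
Hard cider (6-pack) £12.56: beer, wine and spirits → 12.75% + 0% city = 12.75% → £1.60
Dish soap £4.28: everything else → 6.25% + 1.75% city = 8% → £0.34
Sundress £72.51: clothing & footwear → 3.25% + 1% city = 4.25% → £3.08
Burrito bowl £9.55: prepared food → 8.5% + 1% city = 9.5% → £0.91
Pair of sandals £59.27: clothing & footwear → 3.25% + 1% city = 4.25% → £2.52
Total tax = £1.31 + £174.77 + £1.89 + £1.90 + £1.60 + £0.34 + £3.08 + £0.91 + £2.52 = £188.32

£188.32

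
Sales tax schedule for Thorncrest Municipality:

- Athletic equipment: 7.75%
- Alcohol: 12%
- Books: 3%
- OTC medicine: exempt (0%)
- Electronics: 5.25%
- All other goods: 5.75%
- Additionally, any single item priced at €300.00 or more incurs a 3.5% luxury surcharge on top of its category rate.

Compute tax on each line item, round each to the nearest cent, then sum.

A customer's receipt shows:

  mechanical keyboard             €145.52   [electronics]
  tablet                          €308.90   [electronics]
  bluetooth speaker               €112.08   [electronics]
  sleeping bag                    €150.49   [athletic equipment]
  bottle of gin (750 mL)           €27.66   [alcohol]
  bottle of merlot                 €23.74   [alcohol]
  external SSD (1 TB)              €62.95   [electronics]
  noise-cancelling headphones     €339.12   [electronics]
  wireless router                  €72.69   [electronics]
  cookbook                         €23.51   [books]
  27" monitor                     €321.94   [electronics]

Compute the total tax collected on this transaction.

€124.05

Mechanical keyboard €145.52: electronics → 5.25% → €7.64
Tablet €308.90: electronics → 5.25% + 3.5% surcharge = 8.75% → €27.03
Bluetooth speaker €112.08: electronics → 5.25% → €5.88
Sleeping bag €150.49: athletic equipment → 7.75% → €11.66
Bottle of gin (750 mL) €27.66: alcohol → 12% → €3.32
Bottle of merlot €23.74: alcohol → 12% → €2.85
External SSD (1 TB) €62.95: electronics → 5.25% → €3.30
Noise-cancelling headphones €339.12: electronics → 5.25% + 3.5% surcharge = 8.75% → €29.67
Wireless router €72.69: electronics → 5.25% → €3.82
Cookbook €23.51: books → 3% → €0.71
27" monitor €321.94: electronics → 5.25% + 3.5% surcharge = 8.75% → €28.17
Total tax = €7.64 + €27.03 + €5.88 + €11.66 + €3.32 + €2.85 + €3.30 + €29.67 + €3.82 + €0.71 + €28.17 = €124.05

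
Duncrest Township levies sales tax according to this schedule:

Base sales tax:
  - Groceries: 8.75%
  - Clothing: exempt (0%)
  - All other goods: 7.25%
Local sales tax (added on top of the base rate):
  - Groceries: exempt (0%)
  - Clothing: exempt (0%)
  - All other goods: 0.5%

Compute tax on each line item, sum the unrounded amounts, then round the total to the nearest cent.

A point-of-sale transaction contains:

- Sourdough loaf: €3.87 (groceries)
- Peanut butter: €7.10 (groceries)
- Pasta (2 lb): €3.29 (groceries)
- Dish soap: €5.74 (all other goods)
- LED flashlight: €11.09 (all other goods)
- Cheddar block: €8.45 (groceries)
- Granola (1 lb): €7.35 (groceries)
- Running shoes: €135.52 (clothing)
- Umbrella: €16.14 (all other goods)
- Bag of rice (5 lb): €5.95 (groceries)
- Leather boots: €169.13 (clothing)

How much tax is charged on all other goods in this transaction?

€2.56

Dish soap €5.74: all other goods → 7.25% + 0.5% local = 7.75% → €0.44485
LED flashlight €11.09: all other goods → 7.25% + 0.5% local = 7.75% → €0.859475
Umbrella €16.14: all other goods → 7.25% + 0.5% local = 7.75% → €1.25085
Tax on all other goods: unrounded sum = €2.555175 → €2.56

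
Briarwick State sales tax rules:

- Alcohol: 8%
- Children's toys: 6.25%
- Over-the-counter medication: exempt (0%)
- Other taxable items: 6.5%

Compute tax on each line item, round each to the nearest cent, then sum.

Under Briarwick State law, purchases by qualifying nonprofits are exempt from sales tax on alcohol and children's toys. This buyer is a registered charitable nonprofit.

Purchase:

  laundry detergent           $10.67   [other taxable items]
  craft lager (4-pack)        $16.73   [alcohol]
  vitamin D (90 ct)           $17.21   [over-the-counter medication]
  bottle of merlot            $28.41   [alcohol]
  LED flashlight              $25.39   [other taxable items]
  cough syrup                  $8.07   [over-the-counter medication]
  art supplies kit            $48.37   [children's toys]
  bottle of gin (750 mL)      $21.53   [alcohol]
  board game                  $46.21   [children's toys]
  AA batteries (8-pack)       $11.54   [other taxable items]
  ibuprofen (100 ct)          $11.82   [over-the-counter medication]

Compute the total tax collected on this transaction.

$3.09

Laundry detergent $10.67: other taxable items → 6.5% → $0.69
Craft lager (4-pack) $16.73: alcohol, buyer-exempt → 0% → $0.00
Vitamin D (90 ct) $17.21: over-the-counter medication → 0% → $0.00
Bottle of merlot $28.41: alcohol, buyer-exempt → 0% → $0.00
LED flashlight $25.39: other taxable items → 6.5% → $1.65
Cough syrup $8.07: over-the-counter medication → 0% → $0.00
Art supplies kit $48.37: children's toys, buyer-exempt → 0% → $0.00
Bottle of gin (750 mL) $21.53: alcohol, buyer-exempt → 0% → $0.00
Board game $46.21: children's toys, buyer-exempt → 0% → $0.00
AA batteries (8-pack) $11.54: other taxable items → 6.5% → $0.75
Ibuprofen (100 ct) $11.82: over-the-counter medication → 0% → $0.00
Total tax = $0.69 + $1.65 + $0.75 = $3.09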